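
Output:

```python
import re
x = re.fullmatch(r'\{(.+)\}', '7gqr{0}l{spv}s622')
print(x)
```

`re.fullmatch` requires the pattern to consume the entire string.
Here the string isn't matched end-to-end, so the call returns None.

None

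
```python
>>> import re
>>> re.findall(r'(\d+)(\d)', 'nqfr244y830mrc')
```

The pattern matches one or more of a digit (captured); then a digit (captured).
2 groups means each result is a tuple of 2 captured strings — 2 here.

[('24', '4'), ('83', '0')]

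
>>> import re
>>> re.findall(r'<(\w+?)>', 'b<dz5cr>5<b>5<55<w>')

Because there's exactly one group, `findall` drops the full match and keeps group 1 from each hit.

['dz5cr', 'b', 'w']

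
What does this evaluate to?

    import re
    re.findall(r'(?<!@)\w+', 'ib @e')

['ib']

The negative lookahead/lookbehind blocks any match where the forbidden context is present.
Since nothing is captured, `findall` lists the 1 matched substring directly.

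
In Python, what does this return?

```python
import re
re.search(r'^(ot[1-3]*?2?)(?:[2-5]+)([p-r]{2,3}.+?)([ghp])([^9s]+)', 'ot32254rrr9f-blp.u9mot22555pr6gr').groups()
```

('ot', 'rrr9f-bl', 'p', '.u')

This matches anchored at the start of the string; then the literal 'ot', then zero or more of a character in [1-3] (lazy), then optionally a literal '2' (captured); then one or more of a character in [2-5] (non-capturing group); then 2 to 3 of a character in [p-r], then one or more of any character (lazy) (captured); then one of [ghp] (captured); then one or more of any character except [9s] (captured).
Because the quantifier is non-greedy, it stops expanding at the earliest point where the rest of the pattern can succeed.
Unlike `match`, `search` isn't anchored — it looks for the pattern anywhere in the string.
The match spans [0:18] → 'ot32254rrr9f-blp.u'.
Captured: group 1 = 'ot', group 2 = 'rrr9f-bl', group 3 = 'p', group 4 = '.u'.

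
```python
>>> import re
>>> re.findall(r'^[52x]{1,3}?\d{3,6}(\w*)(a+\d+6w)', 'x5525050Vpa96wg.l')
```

[('0Vp', 'a96w')]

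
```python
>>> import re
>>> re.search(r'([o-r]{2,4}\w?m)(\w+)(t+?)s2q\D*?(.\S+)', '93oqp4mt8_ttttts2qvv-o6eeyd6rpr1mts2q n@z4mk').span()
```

(2, 37)

The pattern matches 2 to 4 of a character in [o-r], then optionally a word character, then a literal 'm' (captured); then one or more of a word character (captured); then one or more of a literal 't' (lazy) (captured); then the literal 's2q', then zero or more of a non-digit (lazy); then any character, then one or more of a non-whitespace character (captured).
`re.search` scans for the first position where the pattern succeeds.
The match spans [2:37] → 'oqp4mt8_ttttts2qvv-o6eeyd6rpr1mts2q'.
Captured: group 1 = 'oqp4m', group 2 = 't8_tttt', group 3 = 't', group 4 = 'vv-o6eeyd6rpr1mts2q'.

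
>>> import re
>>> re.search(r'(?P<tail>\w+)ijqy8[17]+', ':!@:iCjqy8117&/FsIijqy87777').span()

(15, 27)

Pattern: one or more of a word character (captured as 'tail'); then the literal 'ijq', then the literal 'y8'; then one or more of one of [17].
The match spans [15:27] → 'FsIijqy87777'.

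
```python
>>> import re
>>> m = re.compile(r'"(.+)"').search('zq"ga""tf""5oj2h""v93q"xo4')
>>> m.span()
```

(2, 23)

`search` walks the string left to right and returns the first match it finds.
The match spans [2:23] → '"ga""tf""5oj2h""v93q"'.
Captured: group 1 = 'ga""tf""5oj2h""v93q'.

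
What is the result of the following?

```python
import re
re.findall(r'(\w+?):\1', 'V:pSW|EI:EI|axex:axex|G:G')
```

['EI', 'axex', 'G']

`\1` is not a pattern — it's the concrete string captured by group 1, re-applied verbatim.
One capturing group, so `findall` returns just the captured substring from each match — 3 in all.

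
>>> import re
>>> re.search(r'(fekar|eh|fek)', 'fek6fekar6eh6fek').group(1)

'fek'

The match spans [0:3] → 'fek'.
Captured: group 1 = 'fek'.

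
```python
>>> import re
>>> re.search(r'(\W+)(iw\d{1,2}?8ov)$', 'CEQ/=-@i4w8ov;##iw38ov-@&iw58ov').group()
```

The pattern matches one or more of a non-word character (captured); then the literal 'iw', then 1 to 2 of a digit (lazy), then the literal '8ov' (captured); then anchored at the end.
`search` walks the string left to right and returns the first match it finds.
The match spans [22:31] → '-@&iw58ov'.
Captured: group 1 = '-@&', group 2 = 'iw58ov'.

'-@&iw58ov'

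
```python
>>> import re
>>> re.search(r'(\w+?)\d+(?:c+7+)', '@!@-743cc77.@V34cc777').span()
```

(4, 11)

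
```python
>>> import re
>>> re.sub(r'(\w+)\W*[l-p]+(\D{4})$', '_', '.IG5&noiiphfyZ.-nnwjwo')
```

'.IG5&_'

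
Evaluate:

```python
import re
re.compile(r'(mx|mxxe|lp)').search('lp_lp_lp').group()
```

'lp'

The match spans [0:2] → 'lp'.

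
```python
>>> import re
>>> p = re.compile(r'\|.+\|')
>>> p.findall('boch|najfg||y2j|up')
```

Since nothing is captured, `findall` lists the 1 matched substring directly.

['|najfg||y2j|']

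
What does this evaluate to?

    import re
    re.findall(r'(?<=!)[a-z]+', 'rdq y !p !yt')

['p', 'yt']

Lookahead/lookbehind check context without consuming it, so the matched span excludes the asserted characters.
No capturing groups, so `findall` returns the 2 full match strings.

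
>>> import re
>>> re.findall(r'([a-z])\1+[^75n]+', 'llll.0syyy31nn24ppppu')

['l', 'n']

After group 1 captures some text, `\1` only succeeds where that same text appears again.
One capturing group, so `findall` returns just the captured substring from each match — 2 in all.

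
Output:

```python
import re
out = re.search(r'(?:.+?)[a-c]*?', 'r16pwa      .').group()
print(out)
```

Pattern: one or more of any character (lazy) (non-capturing group); then zero or more of a character in [a-c] (lazy).
`re.search` tries every starting position until one works.
The match spans [0:1] → 'r'.

r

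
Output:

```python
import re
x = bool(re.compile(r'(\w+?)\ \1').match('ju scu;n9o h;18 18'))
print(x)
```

`\1` has to match the exact text group 1 already captured.
With `match`, the pattern is implicitly anchored at the beginning.
Here the string doesn't start with a match, so the call returns None, and `bool(None)` is False.

False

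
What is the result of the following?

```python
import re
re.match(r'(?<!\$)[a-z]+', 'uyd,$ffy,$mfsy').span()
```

(0, 3)

The negative lookaround is zero-width — it rules out positions where the adjacent text would match, without consuming anything.
`re.match` only tries the pattern at the start of the string.
The match spans [0:3] → 'uyd'.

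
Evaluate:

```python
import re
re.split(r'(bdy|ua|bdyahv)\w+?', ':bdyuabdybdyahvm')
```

[':', 'bdy', 'a', 'bdy', 'dyahvm']

Because the pattern has a capturing group, `split` also inserts each captured text between the pieces.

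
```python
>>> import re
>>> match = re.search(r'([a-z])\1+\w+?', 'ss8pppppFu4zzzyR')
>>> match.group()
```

After group 1 captures some text, `\1` only succeeds where that same text appears again.
The match spans [0:3] → 'ss8'.

'ss8'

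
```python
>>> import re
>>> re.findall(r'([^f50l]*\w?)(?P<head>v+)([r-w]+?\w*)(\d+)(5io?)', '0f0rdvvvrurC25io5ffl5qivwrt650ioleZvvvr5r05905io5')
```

The pattern matches zero or more of any character except [f50l], then optionally a word character (captured); then one or more of a literal 'v' (captured as 'head'); then one or more of a character in [r-w] (lazy), then zero or more of a word character (captured); then one or more of a digit (captured); then the literal '5i', then optionally a literal 'o' (captured).
Scanning left to right: at [3:48] match 'rdvvvrurC25io5ffl5qivwrt650ioleZvvvr5r05905io', groups = ('rdvv', 'v', 'rurC25io5ffl5qivwrt650ioleZvvvr5r059', '0', '5io').
With 5 capturing groups, `findall` returns a 5-tuple per match.

[('rdvv', 'v', 'rurC25io5ffl5qivwrt650ioleZvvvr5r059', '0', '5io')]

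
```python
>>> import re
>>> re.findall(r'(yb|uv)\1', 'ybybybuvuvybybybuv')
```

['yb', 'uv', 'yb']

`\1` has to match the exact text group 1 already captured.
Scanning left to right: at [0:4] match 'ybyb', group 1 = 'yb'; at [6:10] match 'uvuv', group 1 = 'uv'; at [10:14] match 'ybyb', group 1 = 'yb'.
`findall` collects group 1 from each match (3 total).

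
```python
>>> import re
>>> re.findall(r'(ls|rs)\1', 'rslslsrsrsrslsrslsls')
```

After group 1 captures some text, `\1` only succeeds where that same text appears again.
Because there's exactly one group, `findall` drops the full match and keeps group 1 from each hit.

['ls', 'rs', 'ls']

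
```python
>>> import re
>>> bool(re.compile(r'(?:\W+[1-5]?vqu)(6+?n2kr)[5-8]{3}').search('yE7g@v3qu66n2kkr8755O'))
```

Here nothing in the string fits, so the call returns None, and `bool(None)` is False.

False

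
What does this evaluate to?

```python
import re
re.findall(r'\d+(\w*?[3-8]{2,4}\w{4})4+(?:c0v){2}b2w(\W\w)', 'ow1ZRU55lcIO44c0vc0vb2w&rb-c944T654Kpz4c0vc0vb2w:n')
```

Pattern: one or more of a digit; then zero or more of a word character (lazy), then 2 to 4 of a character in [3-8], then exactly 4 of a word character (captured); then one or more of a literal '4'; then the literal 'c0v' repeated 2 times, then the literal 'b2w'; then a non-word character, then a word character (captured).
Walking the string: at [2:25] match '1ZRU55lcIO44c0vc0vb2w&r', groups = ('ZRU55lcIO', '&r'); at [28:50] match '944T654Kpz4c0vc0vb2w:n', groups = ('T654Kpz', ':n').
`findall` packs the 2 group values into a tuple for every match.

[('ZRU55lcIO', '&r'), ('T654Kpz', ':n')]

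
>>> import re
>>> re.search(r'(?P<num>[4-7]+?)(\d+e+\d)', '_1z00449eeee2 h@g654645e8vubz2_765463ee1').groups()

The match spans [5:13] → '449eeee2'.
Captured: group 1 = '4', group 2 = '49eeee2'.

('4', '49eeee2')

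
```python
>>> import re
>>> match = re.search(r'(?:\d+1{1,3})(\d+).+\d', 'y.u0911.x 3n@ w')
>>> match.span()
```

The match spans [3:11] → '0911.x 3'.

(3, 11)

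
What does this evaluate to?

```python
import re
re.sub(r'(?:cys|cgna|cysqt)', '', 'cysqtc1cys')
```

'qtc1'

Alternation tries branches left to right and keeps the first one that lets the overall match succeed at that position.
Matches: at [0:3] → 'cys'; at [7:10] → 'cys'.
`sub` substitutes '' at each match site.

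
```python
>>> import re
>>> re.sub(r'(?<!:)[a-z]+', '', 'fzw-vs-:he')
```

'--:h'

The negative lookaround is zero-width — it rules out positions where the adjacent text would match, without consuming anything.
Matches: at [0:3] → 'fzw'; at [4:6] → 'vs'; at [9:10] → 'e'.
Each match is replaced by ''.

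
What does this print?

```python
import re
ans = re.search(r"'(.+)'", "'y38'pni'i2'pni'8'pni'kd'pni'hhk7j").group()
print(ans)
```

'y38'pni'i2'pni'8'pni'kd'pni'

`re.search` scans for the first position where the pattern succeeds.
The match spans [0:29] → "'y38'pni'i2'pni'8'pni'kd'pni'".
Captured: group 1 = "y38'pni'i2'pni'8'pni'kd'pni".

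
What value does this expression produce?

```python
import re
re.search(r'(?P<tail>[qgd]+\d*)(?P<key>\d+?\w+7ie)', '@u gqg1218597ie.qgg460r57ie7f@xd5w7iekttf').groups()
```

('gqg1218', '597ie')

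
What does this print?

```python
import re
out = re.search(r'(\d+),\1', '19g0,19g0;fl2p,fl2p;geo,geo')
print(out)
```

A backreference is literal: `\1` must see the identical characters the first group matched.
Here nothing in the string fits, so the call returns None.

None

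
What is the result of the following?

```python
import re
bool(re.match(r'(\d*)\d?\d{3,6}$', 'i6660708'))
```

False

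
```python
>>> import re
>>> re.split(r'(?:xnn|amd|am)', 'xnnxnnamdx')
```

['', '', '', 'x']

Branches in `(...|...)` are attempted left-to-right; the first branch that allows the whole pattern to succeed is taken.
The string is cut at each match, leaving 4 pieces.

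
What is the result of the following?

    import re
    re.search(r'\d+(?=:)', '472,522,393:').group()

'393'

The positive lookaround only admits positions where the adjacent text matches; those characters stay outside the span.
The match spans [8:11] → '393'.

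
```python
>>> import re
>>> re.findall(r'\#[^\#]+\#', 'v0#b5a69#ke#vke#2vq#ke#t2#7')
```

['#b5a69#', '#vke#', '#ke#']

`findall` yields the raw match text (3 of them) because the pattern has no groups.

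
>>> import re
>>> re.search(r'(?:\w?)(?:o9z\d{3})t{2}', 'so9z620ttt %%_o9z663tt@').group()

This matches optionally a word character (non-capturing group); then the literal 'o9z', then exactly 3 of a digit (non-capturing group); then exactly 2 of a literal 't'.
The match spans [0:9] → 'so9z620tt'.

'so9z620tt'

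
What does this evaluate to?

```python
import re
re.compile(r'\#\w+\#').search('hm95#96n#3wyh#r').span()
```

`search` walks the string left to right and returns the first match it finds.
The match spans [4:9] → '#96n#'.

(4, 9)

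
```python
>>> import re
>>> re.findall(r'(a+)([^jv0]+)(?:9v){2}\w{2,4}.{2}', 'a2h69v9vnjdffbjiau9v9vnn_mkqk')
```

2 groups means each result is a tuple of 2 captured strings — 2 here.

[('a', '2h6'), ('a', 'u')]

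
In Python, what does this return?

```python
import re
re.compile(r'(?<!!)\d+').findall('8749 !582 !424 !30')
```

['8749', '82', '24', '0']

The negative lookaround is zero-width — it rules out positions where the adjacent text would match, without consuming anything.
With no groups in the pattern, `findall` gives back each whole match — 4 here.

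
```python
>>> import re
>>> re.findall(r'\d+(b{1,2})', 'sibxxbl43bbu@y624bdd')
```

['bb', 'b']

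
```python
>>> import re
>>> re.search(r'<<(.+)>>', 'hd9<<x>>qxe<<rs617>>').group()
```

'<<x>>qxe<<rs617>>'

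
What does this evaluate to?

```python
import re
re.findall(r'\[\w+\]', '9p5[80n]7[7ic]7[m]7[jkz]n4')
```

['[80n]', '[7ic]', '[m]', '[jkz]']

With no groups in the pattern, `findall` gives back each whole match — 4 here.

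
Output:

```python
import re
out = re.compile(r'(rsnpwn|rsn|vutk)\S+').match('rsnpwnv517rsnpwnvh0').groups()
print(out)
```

('rsnpwn',)

Alternation isn't longest-match — the leftmost alternative that fits at this position is chosen.
`re.match` won't scan ahead — the pattern has to work from the very first character.
The match spans [0:19] → 'rsnpwnv517rsnpwnvh0'.
Captured: group 1 = 'rsnpwn'.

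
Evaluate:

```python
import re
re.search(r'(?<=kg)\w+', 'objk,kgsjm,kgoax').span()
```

(7, 10)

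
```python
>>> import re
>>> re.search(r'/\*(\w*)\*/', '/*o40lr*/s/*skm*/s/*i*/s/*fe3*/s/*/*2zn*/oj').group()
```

'/*o40lr*/'

Unlike `match`, `search` isn't anchored — it looks for the pattern anywhere in the string.
The match spans [0:9] → '/*o40lr*/'.
Captured: group 1 = 'o40lr'.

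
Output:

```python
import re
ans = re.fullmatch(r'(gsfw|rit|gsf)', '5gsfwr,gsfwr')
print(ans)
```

None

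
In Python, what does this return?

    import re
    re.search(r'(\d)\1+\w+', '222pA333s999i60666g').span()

(0, 19)

A backreference is literal: `\1` must see the identical characters the first group matched.
The match spans [0:19] → '222pA333s999i60666g'.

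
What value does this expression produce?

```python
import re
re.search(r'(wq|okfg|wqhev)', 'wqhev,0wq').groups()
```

('wq',)

Branches in `(...|...)` are attempted left-to-right; the first branch that allows the whole pattern to succeed is taken.
Unlike `match`, `search` isn't anchored — it looks for the pattern anywhere in the string.
The match spans [0:2] → 'wq'.
Captured: group 1 = 'wq'.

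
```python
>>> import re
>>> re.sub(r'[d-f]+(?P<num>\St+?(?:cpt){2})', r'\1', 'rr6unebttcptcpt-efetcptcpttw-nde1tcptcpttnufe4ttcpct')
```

'rr6unbttcptcpt-etcptcpttw-n1tcptcpttnufe4ttcpct'

Pattern: one or more of a character in [d-f]; then a non-whitespace character, then one or more of a literal 't' (lazy), then the literal 'cpt' repeated 2 times (captured as 'num').
Matches: at [5:15] → 'ebttcptcpt'; at [16:26] → 'efetcptcpt'; at [30:40] → 'de1tcptcpt'.
`\1` in the replacement pulls in group 1's text for each match.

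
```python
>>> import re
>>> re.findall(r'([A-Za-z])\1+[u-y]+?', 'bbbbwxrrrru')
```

`\1` has to match the exact text group 1 already captured.
Matches: at [0:5] match 'bbbbw', group 1 = 'b'; at [6:11] match 'rrrru', group 1 = 'r'.
One capturing group, so `findall` returns just the captured substring from each match — 2 in all.

['b', 'r']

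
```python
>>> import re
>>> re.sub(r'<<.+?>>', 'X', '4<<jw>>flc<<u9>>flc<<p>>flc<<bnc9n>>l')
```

'4XflcXflcXflcXl'

Matches: at [1:7] → '<<jw>>'; at [10:16] → '<<u9>>'; at [19:24] → '<<p>>'; at [27:36] → '<<bnc9n>>'.
Every occurrence is swapped for 'X'.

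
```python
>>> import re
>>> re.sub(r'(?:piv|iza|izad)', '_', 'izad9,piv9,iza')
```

'_d9,_9,_'

The regex engine tests alternatives in the order written; an earlier branch that matches wins even if a later one would match more.
`sub` substitutes '_' at each match site.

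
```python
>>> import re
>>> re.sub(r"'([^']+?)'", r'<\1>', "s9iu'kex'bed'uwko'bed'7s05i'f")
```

's9iu<kex>bed<uwko>bed<7s05i>f'

Matches: at [4:9] → "'kex'"; at [12:18] → "'uwko'"; at [21:28] → "'7s05i'".
Each match is replaced using the text its own group 1 captured.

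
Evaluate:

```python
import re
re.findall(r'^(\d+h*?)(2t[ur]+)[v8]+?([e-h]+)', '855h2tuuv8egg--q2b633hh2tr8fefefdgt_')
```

This matches anchored at the start of the string; then one or more of a digit, then zero or more of a literal 'h' (lazy) (captured); then the literal '2t', then one or more of one of [ur] (captured); then one or more of one of [v8] (lazy); then one or more of a character in [e-h] (captured).
Matches: at [0:13] match '855h2tuuv8egg', groups = ('855h', '2tuu', 'egg').
Multiple groups make `findall` return tuples — one 3-tuple for the one match.

[('855h', '2tuu', 'egg')]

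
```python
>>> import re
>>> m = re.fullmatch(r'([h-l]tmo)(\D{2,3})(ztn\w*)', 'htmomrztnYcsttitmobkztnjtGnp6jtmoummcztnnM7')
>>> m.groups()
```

The pattern matches a character in [h-l], then the literal 'tmo' (captured); then 2 to 3 of a non-digit (captured); then the literal 'ztn', then zero or more of a word character (captured).
`fullmatch` succeeds only if the pattern covers the string from start to end.
The match spans [0:43] → 'htmomrztnYcsttitmobkztnjtGnp6jtmoummcztnnM7'.
Captured: group 1 = 'htmo', group 2 = 'mr', group 3 = 'ztnYcsttitmobkztnjtGnp6jtmoummcztnnM7'.

('htmo', 'mr', 'ztnYcsttitmobkztnjtGnp6jtmoummcztnnM7')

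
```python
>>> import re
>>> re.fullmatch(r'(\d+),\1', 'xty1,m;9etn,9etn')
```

A backreference is literal: `\1` must see the identical characters the first group matched.
For `fullmatch`, every character of the input must be accounted for by the pattern.
Here there's no way to consume every character, so the call returns None.

None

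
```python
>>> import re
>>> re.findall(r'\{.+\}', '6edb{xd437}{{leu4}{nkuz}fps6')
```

Since nothing is captured, `findall` lists the 1 matched substring directly.

['{xd437}{{leu4}{nkuz}']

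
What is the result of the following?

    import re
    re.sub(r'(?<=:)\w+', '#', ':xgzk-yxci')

':#-yxci'

The lookaround is zero-width — it requires the adjacent text to match without consuming it, so the asserted text isn't part of the match.
Matches: at [1:5] → 'xgzk'.
Each match is replaced by '#'.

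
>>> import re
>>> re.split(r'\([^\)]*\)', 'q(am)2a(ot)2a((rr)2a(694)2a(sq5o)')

['q', '2a', '2a', '2a', '2a', '']

Matches to split on: at [1:5] → '(am)'; at [7:11] → '(ot)'; at [13:18] → '((rr)'; at [20:25] → '(694)'; at [27:33] → '(sq5o)'.
Each match becomes a cut point; 6 segments remain.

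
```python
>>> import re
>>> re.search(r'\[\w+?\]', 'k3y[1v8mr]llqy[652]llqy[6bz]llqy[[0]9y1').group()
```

'[1v8mr]'

Unlike `match`, `search` isn't anchored — it looks for the pattern anywhere in the string.
The match spans [3:10] → '[1v8mr]'.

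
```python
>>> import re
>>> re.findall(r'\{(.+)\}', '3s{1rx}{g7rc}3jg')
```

['1rx}{g7rc']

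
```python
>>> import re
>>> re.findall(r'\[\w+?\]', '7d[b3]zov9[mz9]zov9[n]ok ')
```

['[b3]', '[mz9]', '[n]']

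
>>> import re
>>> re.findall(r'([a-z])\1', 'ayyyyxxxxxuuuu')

`\1` is not a pattern — it's the concrete string captured by group 1, re-applied verbatim.
One capturing group, so `findall` returns just the captured substring from each match — 6 in all.

['y', 'y', 'x', 'x', 'u', 'u']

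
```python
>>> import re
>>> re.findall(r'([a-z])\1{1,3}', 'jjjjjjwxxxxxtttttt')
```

`\1` has to match the exact text group 1 already captured.
Walking the string: at [0:4] match 'jjjj', group 1 = 'j'; at [4:6] match 'jj', group 1 = 'j'; at [7:11] match 'xxxx', group 1 = 'x'; at [12:16] match 'tttt', group 1 = 't'; at [16:18] match 'tt', group 1 = 't'.
`findall` collects group 1 from each match (5 total).

['j', 'j', 'x', 't', 't']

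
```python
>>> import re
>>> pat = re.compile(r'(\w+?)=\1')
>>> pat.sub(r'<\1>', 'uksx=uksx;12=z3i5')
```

'<uksx>;12=z3i5'

`\1` has to match the exact text group 1 already captured.
Matches: at [0:9] → 'uksx=uksx'.
`\1` in the replacement pulls in group 1's text for each match.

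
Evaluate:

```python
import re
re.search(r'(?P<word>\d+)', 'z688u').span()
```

The match spans [1:4] → '688'.

(1, 4)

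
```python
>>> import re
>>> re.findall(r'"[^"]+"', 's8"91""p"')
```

['"91"', '"p"']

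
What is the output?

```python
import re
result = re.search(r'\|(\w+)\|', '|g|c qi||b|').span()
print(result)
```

(0, 3)

The match spans [0:3] → '|g|'.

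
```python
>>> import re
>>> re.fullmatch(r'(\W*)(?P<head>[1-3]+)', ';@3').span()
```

For `fullmatch`, every character of the input must be accounted for by the pattern.
The match spans [0:3] → ';@3'.

(0, 3)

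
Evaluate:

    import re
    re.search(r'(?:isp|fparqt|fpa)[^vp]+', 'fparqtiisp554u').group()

'fparqtiis'

The match spans [0:9] → 'fparqtiis'.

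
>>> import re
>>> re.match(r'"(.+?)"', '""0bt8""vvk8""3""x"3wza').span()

(0, 7)

`re.match` only tries the pattern at the start of the string.
The match spans [0:7] → '""0bt8"'.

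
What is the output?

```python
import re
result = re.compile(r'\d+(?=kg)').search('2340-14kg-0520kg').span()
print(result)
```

(5, 7)

The lookaround is zero-width — it requires the adjacent text to match without consuming it, so the asserted text isn't part of the match.
Unlike `match`, `search` isn't anchored — it looks for the pattern anywhere in the string.
The match spans [5:7] → '14'.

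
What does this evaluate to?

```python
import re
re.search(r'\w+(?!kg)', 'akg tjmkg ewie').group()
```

'akg'

Because the assertion is negative and zero-width, positions next to the forbidden text are skipped.
The match spans [0:3] → 'akg'.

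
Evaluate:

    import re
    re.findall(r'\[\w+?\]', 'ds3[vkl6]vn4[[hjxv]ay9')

`findall` yields the raw match text (2 of them) because the pattern has no groups.

['[vkl6]', '[hjxv]']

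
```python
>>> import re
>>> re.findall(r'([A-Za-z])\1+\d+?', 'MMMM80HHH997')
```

['M', 'H']

`\1` is not a pattern — it's the concrete string captured by group 1, re-applied verbatim.
Walking the string: at [0:5] match 'MMMM8', group 1 = 'M'; at [6:10] match 'HHH9', group 1 = 'H'.
Because there's exactly one group, `findall` drops the full match and keeps group 1 from each hit.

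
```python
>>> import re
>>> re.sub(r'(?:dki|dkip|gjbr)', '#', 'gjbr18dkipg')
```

'#18#pg'

The regex engine tests alternatives in the order written; an earlier branch that matches wins even if a later one would match more.
`sub` substitutes '#' at each match site.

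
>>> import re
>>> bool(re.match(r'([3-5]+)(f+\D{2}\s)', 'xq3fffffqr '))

False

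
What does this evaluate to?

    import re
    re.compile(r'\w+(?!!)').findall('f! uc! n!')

['u']

Because the assertion is negative and zero-width, positions next to the forbidden text are skipped.
Matches: at [3:4] → 'u'.
No capturing groups, so `findall` returns the 1 full match string.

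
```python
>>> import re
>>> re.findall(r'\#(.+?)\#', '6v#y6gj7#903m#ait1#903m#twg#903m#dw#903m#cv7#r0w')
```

Because the quantifier is non-greedy, it stops expanding at the earliest point where the rest of the pattern can succeed.
Because there's exactly one group, `findall` drops the full match and keeps group 1 from each hit.

['y6gj7', 'ait1', 'twg', 'dw', 'cv7']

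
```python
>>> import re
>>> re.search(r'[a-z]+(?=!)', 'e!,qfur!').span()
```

The lookaround is zero-width — it requires the adjacent text to match without consuming it, so the asserted text isn't part of the match.
`search` walks the string left to right and returns the first match it finds.
The match spans [0:1] → 'e'.

(0, 1)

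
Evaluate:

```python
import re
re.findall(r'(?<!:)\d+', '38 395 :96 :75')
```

['38', '395', '6', '5']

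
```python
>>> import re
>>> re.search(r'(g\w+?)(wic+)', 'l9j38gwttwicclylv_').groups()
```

Pattern: a literal 'g', then one or more of a word character (lazy) (captured); then the literal 'wi', then one or more of the literal 'c' (captured).
Unlike `match`, `search` isn't anchored — it looks for the pattern anywhere in the string.
The match spans [5:13] → 'gwttwicc'.
Captured: group 1 = 'gwtt', group 2 = 'wicc'.

('gwtt', 'wicc')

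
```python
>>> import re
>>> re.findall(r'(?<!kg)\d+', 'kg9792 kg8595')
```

The negative lookaround is zero-width — it rules out positions where the adjacent text would match, without consuming anything.
No capturing groups, so `findall` returns the 2 full match strings.

['792', '595']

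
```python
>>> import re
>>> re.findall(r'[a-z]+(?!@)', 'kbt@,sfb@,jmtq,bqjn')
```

['kb', 'sf', 'jmtq', 'bqjn']

The negative lookaround is zero-width — it rules out positions where the adjacent text would match, without consuming anything.
`findall` yields the raw match text (4 of them) because the pattern has no groups.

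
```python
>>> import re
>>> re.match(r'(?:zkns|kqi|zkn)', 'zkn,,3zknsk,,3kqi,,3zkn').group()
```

`match` is anchored at position 0; if the pattern doesn't fit there, it returns None.
The match spans [0:3] → 'zkn'.

'zkn'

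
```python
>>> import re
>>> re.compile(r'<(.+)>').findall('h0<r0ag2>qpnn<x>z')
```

['r0ag2>qpnn<x']

One capturing group, so `findall` returns just the captured substring from the one match — 1 in all.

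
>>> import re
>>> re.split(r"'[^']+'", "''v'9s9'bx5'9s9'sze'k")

["'", '9s9', '9s9', 'k']

Matches to split on: at [1:4] → "'v'"; at [7:12] → "'bx5'"; at [15:20] → "'sze'".
Each match becomes a cut point; 4 segments remain.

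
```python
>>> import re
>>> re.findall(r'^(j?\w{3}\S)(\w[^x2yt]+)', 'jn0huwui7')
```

[('jn0hu', 'wui7')]

With 2 capturing groups, `findall` returns a 2-tuple per match.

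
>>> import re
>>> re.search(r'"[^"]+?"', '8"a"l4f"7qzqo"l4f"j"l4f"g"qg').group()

'"a"'

The match spans [1:4] → '"a"'.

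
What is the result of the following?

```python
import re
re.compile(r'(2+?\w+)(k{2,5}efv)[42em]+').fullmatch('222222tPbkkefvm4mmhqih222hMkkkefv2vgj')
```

`re.fullmatch` requires the pattern to consume the entire string.
Here there's no way to consume every character, so the call returns None.

None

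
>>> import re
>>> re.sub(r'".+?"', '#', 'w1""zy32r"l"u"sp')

Because the quantifier is non-greedy, it stops expanding at the earliest point where the rest of the pattern can succeed.
Matches: at [2:10] → '""zy32r"'; at [11:14] → '"u"'.
`sub` substitutes '#' at each match site.

'w1#l#sp'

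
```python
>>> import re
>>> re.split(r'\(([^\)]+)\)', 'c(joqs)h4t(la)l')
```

Because the pattern has a capturing group, `split` also inserts each captured text between the pieces.

['c', 'joqs', 'h4t', 'la', 'l']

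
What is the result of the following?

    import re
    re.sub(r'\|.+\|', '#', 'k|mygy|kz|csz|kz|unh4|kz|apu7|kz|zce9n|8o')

'k#8o'

Matches: at [1:39] → '|mygy|kz|csz|kz|unh4|kz|apu7|kz|zce9n|'.
`sub` substitutes '#' at each match site.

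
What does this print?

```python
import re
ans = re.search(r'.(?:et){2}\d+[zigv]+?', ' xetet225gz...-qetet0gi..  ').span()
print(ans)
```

(1, 10)

Pattern: any character, then the literal 'et' repeated 2 times, then one or more of a digit; then one or more of one of [zigv] (lazy).
With the lazy modifier that quantifier settles for the fewest repetitions that let the rest of the pattern succeed (the atoms after it are unaffected and can still be greedy).
`re.search` tries every starting position until one works.
The match spans [1:10] → 'xetet225g'.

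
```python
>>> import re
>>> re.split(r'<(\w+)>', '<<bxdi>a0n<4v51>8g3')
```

['<', 'bxdi', 'a0n', '4v51', '8g3']

Matches to split on: at [1:7] → '<bxdi>'; at [10:16] → '<4v51>'.
`re.split` interleaves the captured-group text with the surrounding fragments.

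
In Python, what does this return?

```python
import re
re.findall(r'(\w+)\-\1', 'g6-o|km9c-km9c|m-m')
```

['km9c', 'm']

The backreference `\1` re-matches whatever the first group consumed, character for character.
One capturing group, so `findall` returns just the captured substring from each match — 2 in all.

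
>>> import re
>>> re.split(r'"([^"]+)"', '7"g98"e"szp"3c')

['7', 'g98', 'e', 'szp', '3c']

Because the pattern has a capturing group, `split` also inserts each captured text between the pieces.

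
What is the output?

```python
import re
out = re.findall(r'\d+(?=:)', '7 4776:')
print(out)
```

The positive lookaround only admits positions where the adjacent text matches; those characters stay outside the span.
Scanning left to right: at [2:6] → '4776'.
With no groups in the pattern, `findall` gives back each whole match — 1 here.

['4776']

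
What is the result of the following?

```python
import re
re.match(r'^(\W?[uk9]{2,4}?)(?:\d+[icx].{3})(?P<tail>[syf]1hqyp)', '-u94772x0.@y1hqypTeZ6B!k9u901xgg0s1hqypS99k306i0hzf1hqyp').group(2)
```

'y1hqyp'

The pattern matches anchored at the start of the string; then optionally a non-word character, then 2 to 4 of one of [uk9] (lazy) (captured); then one or more of a digit, then one of [icx], then exactly 3 of any character (non-capturing group); then one of [syf], then the literal '1h', then the literal 'qyp' (captured as 'tail').
`re.match` only tries the pattern at the start of the string.
The match spans [0:17] → '-u94772x0.@y1hqyp'.
Captured: group 1 = '-u9', group 2 = 'y1hqyp'.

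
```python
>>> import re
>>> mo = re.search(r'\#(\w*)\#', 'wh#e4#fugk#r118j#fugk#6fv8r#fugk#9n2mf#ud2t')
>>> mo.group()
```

`re.search` tries every starting position until one works.
The match spans [2:6] → '#e4#'.
Captured: group 1 = 'e4'.

'#e4#'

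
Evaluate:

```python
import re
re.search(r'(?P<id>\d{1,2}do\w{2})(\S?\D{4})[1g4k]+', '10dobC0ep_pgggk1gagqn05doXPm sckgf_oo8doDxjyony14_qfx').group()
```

Pattern: 1 to 2 of a digit, then the literal 'do', then exactly 2 of a word character (captured as 'id'); then optionally a non-whitespace character, then exactly 4 of a non-digit (captured); then one or more of one of [1g4k].
`search` walks the string left to right and returns the first match it finds.
The match spans [0:17] → '10dobC0ep_pgggk1g'.
Captured: group 1 = '10dobC', group 2 = '0ep_p'.

'10dobC0ep_pgggk1g'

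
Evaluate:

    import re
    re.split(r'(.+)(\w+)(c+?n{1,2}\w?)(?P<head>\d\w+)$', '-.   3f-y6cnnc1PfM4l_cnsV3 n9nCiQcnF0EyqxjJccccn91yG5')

This matches one or more of any character (captured); then one or more of a word character (captured); then one or more of the literal 'c' (lazy), then 1 to 2 of the literal 'n', then optionally a word character (captured); then a digit, then one or more of a word character (captured as 'head'); then anchored at the end.
Matches to split on: at [0:53] → '-.   3f-y6cnnc1PfM4l_cnsV3 n9nCiQcnF0EyqxjJccccn91yG5'.
With a capturing group present, the delimiter's captured portion is kept in the result list.

['', '-.   3f-y6cnnc1PfM4l_cnsV3 n9nCiQcnF0EyqxjJcc', 'c', 'cn9', '1yG5', '']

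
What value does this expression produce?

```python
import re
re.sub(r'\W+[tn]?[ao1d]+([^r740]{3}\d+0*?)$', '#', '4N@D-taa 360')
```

Pattern: one or more of a non-word character, then optionally one of [tn], then one or more of one of [ao1d]; then exactly 3 of any character except [r740], then one or more of a digit, then zero or more of a literal '0' (lazy) (captured); then anchored at the end.
Each match is replaced by '#'.

'4N@D#'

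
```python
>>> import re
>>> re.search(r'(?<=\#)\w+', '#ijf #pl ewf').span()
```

Because the assertion is zero-width, the text it checks is not consumed and won't appear in the result.
The match spans [1:4] → 'ijf'.

(1, 4)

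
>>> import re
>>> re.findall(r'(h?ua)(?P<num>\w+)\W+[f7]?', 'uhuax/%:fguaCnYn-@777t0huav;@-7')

[('hua', 'x'), ('ua', 'CnYn'), ('hua', 'v')]

With 2 capturing groups, `findall` returns a 2-tuple per match.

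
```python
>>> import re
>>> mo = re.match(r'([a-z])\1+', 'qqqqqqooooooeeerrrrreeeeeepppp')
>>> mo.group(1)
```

The match spans [0:6] → 'qqqqqq'.
Captured: group 1 = 'q'.

'q'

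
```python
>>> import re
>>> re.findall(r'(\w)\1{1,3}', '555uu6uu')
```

['5', 'u', 'u']

The backreference `\1` re-matches whatever the first group consumed, character for character.
Matches: at [0:3] match '555', group 1 = '5'; at [3:5] match 'uu', group 1 = 'u'; at [6:8] match 'uu', group 1 = 'u'.
Because there's exactly one group, `findall` drops the full match and keeps group 1 from each hit.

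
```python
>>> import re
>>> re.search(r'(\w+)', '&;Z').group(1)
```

Pattern: one or more of a word character (captured).
`re.search` tries every starting position until one works.
The match spans [2:3] → 'Z'.
Captured: group 1 = 'Z'.

'Z'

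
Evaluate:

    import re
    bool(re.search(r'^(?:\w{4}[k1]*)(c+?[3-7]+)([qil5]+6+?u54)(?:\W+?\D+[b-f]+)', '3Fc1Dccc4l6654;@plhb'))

False

Pattern: anchored at the start of the string; then exactly 4 of a word character, then zero or more of one of [k1] (non-capturing group); then one or more of a literal 'c' (lazy), then one or more of a character in [3-7] (captured); then one or more of one of [qil5], then one or more of the literal '6' (lazy), then the literal 'u54' (captured); then one or more of a non-word character (lazy), then one or more of a non-digit, then one or more of a character in [b-f] (non-capturing group).
Unlike `match`, `search` isn't anchored — it looks for the pattern anywhere in the string.
Here nothing in the string fits, so the call returns None, and `bool(None)` is False.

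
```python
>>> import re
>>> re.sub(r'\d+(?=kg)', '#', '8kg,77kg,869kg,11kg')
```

'#kg,#kg,#kg,#kg'

The positive lookaround only admits positions where the adjacent text matches; those characters stay outside the span.
Each match is replaced by '#'.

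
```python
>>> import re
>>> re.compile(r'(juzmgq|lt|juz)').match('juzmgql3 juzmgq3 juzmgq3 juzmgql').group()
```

'juzmgq'

Branches in `(...|...)` are attempted left-to-right; the first branch that allows the whole pattern to succeed is taken.
With `match`, the pattern is implicitly anchored at the beginning.
The match spans [0:6] → 'juzmgq'.
Captured: group 1 = 'juzmgq'.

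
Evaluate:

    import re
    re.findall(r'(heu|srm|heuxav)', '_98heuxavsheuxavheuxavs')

['heu', 'heu', 'heu']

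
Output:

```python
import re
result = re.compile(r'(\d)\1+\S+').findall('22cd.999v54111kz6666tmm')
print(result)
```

['2']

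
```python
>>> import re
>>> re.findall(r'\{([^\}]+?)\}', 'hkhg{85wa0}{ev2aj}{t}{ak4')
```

['85wa0', 'ev2aj', 't']

With a single group, `findall` returns only what that group captured — 3 items.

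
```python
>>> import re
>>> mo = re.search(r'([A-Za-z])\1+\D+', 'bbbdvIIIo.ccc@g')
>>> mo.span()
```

(0, 15)

`\1` has to match the exact text group 1 already captured.
Unlike `match`, `search` isn't anchored — it looks for the pattern anywhere in the string.
The match spans [0:15] → 'bbbdvIIIo.ccc@g'.
Captured: group 1 = 'b'.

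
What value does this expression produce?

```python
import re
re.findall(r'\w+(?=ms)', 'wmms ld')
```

Because the assertion is zero-width, the text it checks is not consumed and won't appear in the result.
No capturing groups, so `findall` returns the 1 full match string.

['wm']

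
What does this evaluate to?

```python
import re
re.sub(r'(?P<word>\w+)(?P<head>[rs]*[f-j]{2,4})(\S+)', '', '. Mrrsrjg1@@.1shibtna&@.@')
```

The pattern matches one or more of a word character (captured as 'word'); then zero or more of one of [rs], then 2 to 4 of a character in [f-j] (captured as 'head'); then one or more of a non-whitespace character (captured).
Every occurrence is swapped for ''.

'. '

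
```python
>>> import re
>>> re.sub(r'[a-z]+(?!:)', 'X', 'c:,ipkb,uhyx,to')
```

A negative assertion filters positions out without eating any characters.
Matches: at [3:7] → 'ipkb'; at [8:12] → 'uhyx'; at [13:15] → 'to'.
Every occurrence is swapped for 'X'.

'c:,X,X,X'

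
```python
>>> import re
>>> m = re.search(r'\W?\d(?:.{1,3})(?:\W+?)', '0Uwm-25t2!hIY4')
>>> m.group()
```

The match spans [0:5] → '0Uwm-'.

'0Uwm-'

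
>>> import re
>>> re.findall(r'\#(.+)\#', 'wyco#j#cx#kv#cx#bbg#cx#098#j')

['j#cx#kv#cx#bbg#cx#098']

One capturing group, so `findall` returns just the captured substring from the one match — 1 in all.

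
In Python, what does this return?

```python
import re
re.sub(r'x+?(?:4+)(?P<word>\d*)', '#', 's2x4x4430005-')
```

Pattern: one or more of a literal 'x' (lazy); then one or more of a literal '4' (non-capturing group); then zero or more of a digit (captured as 'word').
Matches: at [2:4] → 'x4'; at [4:12] → 'x4430005'.
Each match is replaced by '#'.

's2##-'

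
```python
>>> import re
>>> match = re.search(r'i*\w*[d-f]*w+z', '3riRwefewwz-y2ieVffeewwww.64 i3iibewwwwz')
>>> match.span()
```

Pattern: zero or more of a literal 'i', then zero or more of a word character; then zero or more of a character in [d-f], then one or more of the literal 'w', then a literal 'z'.
`re.search` tries every starting position until one works.
The match spans [0:11] → '3riRwefewwz'.

(0, 11)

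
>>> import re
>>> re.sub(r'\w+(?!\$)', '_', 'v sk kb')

'_ _ _'

A negative assertion filters positions out without eating any characters.
`sub` substitutes '_' at each match site.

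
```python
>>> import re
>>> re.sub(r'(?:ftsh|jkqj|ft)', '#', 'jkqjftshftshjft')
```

'###j#'

Alternation tries branches left to right and keeps the first one that lets the overall match succeed at that position.
Matches: at [0:4] → 'jkqj'; at [4:8] → 'ftsh'; at [8:12] → 'ftsh'; at [13:15] → 'ft'.
Every occurrence is swapped for '#'.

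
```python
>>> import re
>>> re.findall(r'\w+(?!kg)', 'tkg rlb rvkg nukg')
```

['tkg', 'rlb', 'rvkg', 'nukg']

`(?!…)`/`(?<!…)` only lets a position through if the neighbouring text does NOT match; no characters are consumed.
No capturing groups, so `findall` returns the 4 full match strings.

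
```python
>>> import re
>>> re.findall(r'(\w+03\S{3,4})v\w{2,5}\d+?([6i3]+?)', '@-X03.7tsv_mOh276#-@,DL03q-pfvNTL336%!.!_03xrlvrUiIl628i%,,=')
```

[('X03.7ts', '6'), ('DL03q-pf', '6'), ('_03xrl', 'i')]

This matches one or more of a word character, then the literal '03', then 3 to 4 of a non-whitespace character (captured); then a literal 'v', then 2 to 5 of a word character, then one or more of a digit (lazy); then one or more of one of [6i3] (lazy) (captured).
Matches: at [2:17] match 'X03.7tsv_mOh276', groups = ('X03.7ts', '6'); at [21:36] match 'DL03q-pfvNTL336', groups = ('DL03q-pf', '6'); at [40:56] match '_03xrlvrUiIl628i', groups = ('_03xrl', 'i').
`findall` packs the 2 group values into a tuple for every match.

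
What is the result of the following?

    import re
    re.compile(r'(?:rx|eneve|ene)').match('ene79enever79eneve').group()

`match` is anchored at position 0; if the pattern doesn't fit there, it returns None.
The match spans [0:3] → 'ene'.

'ene'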